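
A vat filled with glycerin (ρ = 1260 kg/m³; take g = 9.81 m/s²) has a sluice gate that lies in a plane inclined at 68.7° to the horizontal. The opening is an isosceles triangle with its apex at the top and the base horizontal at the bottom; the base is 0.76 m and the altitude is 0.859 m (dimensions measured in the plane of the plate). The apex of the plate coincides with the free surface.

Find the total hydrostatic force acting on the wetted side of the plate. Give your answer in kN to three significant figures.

F ≈ 2.15 kN

γ = ρg = 1260 × 9.81 / 1000 = 12.3606 kN/m³.
Let θ = 68.7° be the plate's angle to the horizontal; measure y along the incline from where the plane meets the free surface. Vertical depth h = y·sinθ with sinθ = 0.931691.
With the apex up, the centroid sits 2h/3 = 2 × 0.859/3 = 0.572667 m below the apex, so y_c = 0.572667 m and h_c = 0.572667 × 0.931691 = 0.533549 m.
A = ½ × 0.76 × 0.859 = 0.32642 m².
Resultant F = γ·h_c·A = 12.3606 × 0.533549 × 0.32642 = 2.15274 kN.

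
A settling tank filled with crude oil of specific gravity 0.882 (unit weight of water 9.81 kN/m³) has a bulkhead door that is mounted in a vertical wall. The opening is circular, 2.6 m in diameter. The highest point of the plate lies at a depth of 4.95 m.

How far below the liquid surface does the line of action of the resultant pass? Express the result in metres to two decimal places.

h_p = 6.32 m

γ = 0.882 × 9.81 = 8.65242 kN/m³.
The centroid is at the centre, 1.3 m below the top of the plate, so the centroid depth is h_c = 4.95 + 1.3 = 6.25 m.
A = π(1.3)² = 5.30929 m².
Resultant F = γ·h_c·A = 8.65242 × 6.25 × 5.30929 = 287.114 kN.
I_c = πr⁴/4 = π × 1.3⁴/4 = 2.24318 m⁴.
Centre of pressure: y_p = y_c + I_c/(y_c·A) = 6.25 + 2.24318/(6.25 × 5.30929) = 6.25 + 0.0676001 = 6.3176 m along the plane.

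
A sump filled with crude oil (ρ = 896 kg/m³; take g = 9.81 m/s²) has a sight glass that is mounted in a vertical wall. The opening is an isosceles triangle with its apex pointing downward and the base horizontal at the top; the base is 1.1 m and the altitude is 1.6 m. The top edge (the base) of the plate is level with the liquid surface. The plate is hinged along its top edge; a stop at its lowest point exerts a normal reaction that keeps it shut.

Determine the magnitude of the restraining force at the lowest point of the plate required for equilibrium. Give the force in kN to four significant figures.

P ≈ 2.063 kN

γ = ρg = 896 × 9.81 / 1000 = 8.78976 kN/m³.
With the apex down, the centroid sits h/3 = 1.6/3 = 0.533333 m below the base (the top edge), so the centroid depth is h_c = 0.533333 m.
A = ½ × 1.1 × 1.6 = 0.88 m².
Resultant F = γ·h_c·A = 8.78976 × 0.533333 × 0.88 = 4.12532 kN.
I_c = b·h³/36 = 1.1 × 1.6³/36 = 0.125156 m⁴.
Centre of pressure: y_p = y_c + I_c/(y_c·A) = 0.533333 + 0.125156/(0.533333 × 0.88) = 0.533333 + 0.266668 = 0.800001 m along the plane.
The resultant acts 0.533333 + 0.266668 = 0.800001 m (along the plate) below the hinge at the top edge, so the moment about the hinge is M = F × 0.800001 = 4.12532 × 0.800001 = 3.30026 kN·m.
A normal force at the bottom, 1.6 m from the hinge, must supply this moment: P = 3.30026/1.6 = 2.06266 kN.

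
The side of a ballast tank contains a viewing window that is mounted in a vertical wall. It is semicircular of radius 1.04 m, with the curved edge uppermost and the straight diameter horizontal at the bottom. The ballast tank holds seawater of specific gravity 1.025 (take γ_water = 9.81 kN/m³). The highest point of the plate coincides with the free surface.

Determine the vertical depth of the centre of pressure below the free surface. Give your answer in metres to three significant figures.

γ = 1.025 × 9.81 = 10.05525 kN/m³.
The centroid lies 4r/(3π) = 0.44139 m above the diameter, so r − 4r/(3π) = 1.04 − 0.44139 = 0.59861 m below the topmost point, so the centroid depth is h_c = 0.59861 m.
A = πr²/2 = π × 1.04²/2 = 1.69897 m².
Resultant F = γ·h_c·A = 10.05525 × 0.59861 × 1.69897 = 10.2264 kN.
I_c = (π/8 − 8/(9π))·r⁴ = 0.109757 × 1.04⁴ = 0.1284 m⁴.
Centre of pressure: y_p = y_c + I_c/(y_c·A) = 0.59861 + 0.1284/(0.59861 × 1.69897) = 0.59861 + 0.126251 = 0.724861 m along the plane.

h_p = 0.725 m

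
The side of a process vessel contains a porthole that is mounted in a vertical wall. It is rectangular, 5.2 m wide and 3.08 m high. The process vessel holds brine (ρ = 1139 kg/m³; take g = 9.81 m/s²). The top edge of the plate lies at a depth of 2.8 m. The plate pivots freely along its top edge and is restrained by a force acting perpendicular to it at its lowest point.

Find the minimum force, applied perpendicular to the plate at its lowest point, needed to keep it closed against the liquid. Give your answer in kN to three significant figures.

P ≈ 434 kN

γ = ρg = 1139 × 9.81 / 1000 = 11.17359 kN/m³.
The centroid lies 3.08/2 = 1.54 m below the top edge, so the centroid depth is h_c = 2.8 + 1.54 = 4.34 m.
A = 5.2 × 3.08 = 16.016 m².
Resultant F = γ·h_c·A = 11.17359 × 4.34 × 16.016 = 776.67 kN.
I_c = b·h³/12 = 5.2 × 3.08³/12 = 12.6612 m⁴.
Centre of pressure: y_p = y_c + I_c/(y_c·A) = 4.34 + 12.6612/(4.34 × 16.016) = 4.34 + 0.182151 = 4.52215 m along the plane.
The resultant acts 1.54 + 0.182151 = 1.72215 m (along the plate) below the hinge at the top edge, so the moment about the hinge is M = F × 1.72215 = 776.67 × 1.72215 = 1337.54 kN·m.
A normal force at the bottom, 3.08 m from the hinge, must supply this moment: P = 1337.54/3.08 = 434.266 kN.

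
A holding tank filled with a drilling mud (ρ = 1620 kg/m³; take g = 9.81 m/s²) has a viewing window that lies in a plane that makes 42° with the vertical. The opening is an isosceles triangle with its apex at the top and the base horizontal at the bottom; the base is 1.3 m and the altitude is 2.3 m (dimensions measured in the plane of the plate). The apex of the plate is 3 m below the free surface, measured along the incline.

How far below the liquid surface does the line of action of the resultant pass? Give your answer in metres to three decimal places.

γ = ρg = 1620 × 9.81 / 1000 = 15.8922 kN/m³.
The plate makes 42° with the vertical, i.e. θ = 90° − 42° = 48° to the horizontal. Measuring y along the incline from the free-surface line, vertical depth h = y·sinθ with sinθ = 0.743145.
With the apex up, the centroid sits 2h/3 = 2 × 2.3/3 = 1.53333 m below the apex, so y_c = 3 + 1.53333 = 4.53333 m and h_c = 4.53333 × 0.743145 = 3.36892 m.
A = ½ × 1.3 × 2.3 = 1.495 m².
Resultant F = γ·h_c·A = 15.8922 × 3.36892 × 1.495 = 80.0416 kN.
I_c = b·h³/36 = 1.3 × 2.3³/36 = 0.439364 m⁴.
Centre of pressure: y_p = y_c + I_c/(y_c·A) = 4.53333 + 0.439364/(4.53333 × 1.495) = 4.53333 + 0.0648285 = 4.59816 m along the plane.
Vertically, h_p = y_p·sinθ = 4.59816 × 0.743145 = 3.4171 m.

h_p = 3.417 m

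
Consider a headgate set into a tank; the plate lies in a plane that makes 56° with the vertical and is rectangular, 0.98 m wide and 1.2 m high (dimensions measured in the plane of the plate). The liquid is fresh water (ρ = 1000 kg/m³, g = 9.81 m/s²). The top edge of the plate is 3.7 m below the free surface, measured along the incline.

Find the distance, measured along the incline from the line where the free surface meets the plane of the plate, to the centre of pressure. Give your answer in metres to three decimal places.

y_p = 4.328 m

γ = ρg = 1000 × 9.81 = 9810 N/m³ = 9.81 kN/m³.
The plate makes 56° with the vertical, i.e. θ = 90° − 56° = 34° to the horizontal. Measuring y along the incline from the free-surface line, vertical depth h = y·sinθ with sinθ = 0.559193.
The centroid lies 1.2/2 = 0.6 m below the top edge, so y_c = 3.7 + 0.6 = 4.3 m and h_c = 4.3 × 0.559193 = 2.40453 m.
A = 0.98 × 1.2 = 1.176 m².
Resultant F = γ·h_c·A = 9.81 × 2.40453 × 1.176 = 27.74 kN.
I_c = b·h³/12 = 0.98 × 1.2³/12 = 0.14112 m⁴.
Centre of pressure: y_p = y_c + I_c/(y_c·A) = 4.3 + 0.14112/(4.3 × 1.176) = 4.3 + 0.027907 = 4.32791 m along the plane.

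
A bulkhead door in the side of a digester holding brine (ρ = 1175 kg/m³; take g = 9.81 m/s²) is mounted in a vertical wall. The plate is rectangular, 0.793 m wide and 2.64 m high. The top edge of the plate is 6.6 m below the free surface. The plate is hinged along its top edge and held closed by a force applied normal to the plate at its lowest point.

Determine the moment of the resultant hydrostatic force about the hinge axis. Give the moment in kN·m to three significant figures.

M ≈ 266 kN·m

γ = ρg = 1175 × 9.81 / 1000 = 11.52675 kN/m³.
The centroid lies 2.64/2 = 1.32 m below the top edge, so the centroid depth is h_c = 6.6 + 1.32 = 7.92 m.
A = 0.793 × 2.64 = 2.09352 m².
Resultant F = γ·h_c·A = 11.52675 × 7.92 × 2.09352 = 191.121 kN.
I_c = b·h³/12 = 0.793 × 2.64³/12 = 1.21592 m⁴.
Centre of pressure: y_p = y_c + I_c/(y_c·A) = 7.92 + 1.21592/(7.92 × 2.09352) = 7.92 + 0.0733335 = 7.99333 m along the plane.
The resultant acts 1.32 + 0.0733335 = 1.39333 m (along the plate) below the hinge at the top edge, so the moment about the hinge is M = F × 1.39333 = 191.121 × 1.39333 = 266.295 kN·m.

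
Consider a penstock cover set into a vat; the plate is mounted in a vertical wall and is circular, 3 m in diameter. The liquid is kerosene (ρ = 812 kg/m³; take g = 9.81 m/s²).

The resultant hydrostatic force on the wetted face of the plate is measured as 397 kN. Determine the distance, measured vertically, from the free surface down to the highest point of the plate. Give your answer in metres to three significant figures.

γ = ρg = 812 × 9.81 / 1000 = 7.96572 kN/m³.
A = π(1.5)² = 7.06858 m².
From F = γ·h_c·A, the centroid depth is h_c = 397/(7.96572 × 7.06858) = 7.05072 m.
The centroid is at the centre, 1.5 m below the top of the plate, so the highest point sits at h_top = 7.05072 − 1.5 = 5.55072 m below the surface.

d_top ≈ 5.55 m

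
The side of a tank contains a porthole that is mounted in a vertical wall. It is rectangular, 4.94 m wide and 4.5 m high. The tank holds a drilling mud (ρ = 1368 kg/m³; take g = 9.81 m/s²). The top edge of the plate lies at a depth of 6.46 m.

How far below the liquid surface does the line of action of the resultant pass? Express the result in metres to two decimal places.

h_p = 8.90 m

γ = ρg = 1368 × 9.81 / 1000 = 13.42008 kN/m³.
The centroid lies 4.5/2 = 2.25 m below the top edge, so the centroid depth is h_c = 6.46 + 2.25 = 8.71 m.
A = 4.94 × 4.5 = 22.23 m².
Resultant F = γ·h_c·A = 13.42008 × 8.71 × 22.23 = 2598.44 kN.
I_c = b·h³/12 = 4.94 × 4.5³/12 = 37.5131 m⁴.
Centre of pressure: y_p = y_c + I_c/(y_c·A) = 8.71 + 37.5131/(8.71 × 22.23) = 8.71 + 0.193743 = 8.90374 m along the plane.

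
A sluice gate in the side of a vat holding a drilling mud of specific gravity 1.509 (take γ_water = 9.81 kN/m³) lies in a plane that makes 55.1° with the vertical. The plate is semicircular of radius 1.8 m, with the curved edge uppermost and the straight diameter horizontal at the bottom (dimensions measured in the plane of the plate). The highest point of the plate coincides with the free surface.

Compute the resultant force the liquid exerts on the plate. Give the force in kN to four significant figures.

γ = 1.509 × 9.81 = 14.80329 kN/m³.
The plate makes 55.1° with the vertical, i.e. θ = 90° − 55.1° = 34.9° to the horizontal. Measuring y along the incline from the free-surface line, vertical depth h = y·sinθ with sinθ = 0.572146.
The centroid lies 4r/(3π) = 0.763944 m above the diameter, so r − 4r/(3π) = 1.8 − 0.763944 = 1.03606 m below the topmost point, so y_c = 1.03606 m and h_c = 1.03606 × 0.572146 = 0.592778 m.
A = πr²/2 = π × 1.8²/2 = 5.08938 m².
Resultant F = γ·h_c·A = 14.80329 × 0.592778 × 5.08938 = 44.6596 kN.

F ≈ 44.66 kN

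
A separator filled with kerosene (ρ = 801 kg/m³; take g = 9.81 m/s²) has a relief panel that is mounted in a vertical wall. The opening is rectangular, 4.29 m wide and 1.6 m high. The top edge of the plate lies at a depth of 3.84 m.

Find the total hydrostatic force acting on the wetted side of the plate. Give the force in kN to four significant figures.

γ = ρg = 801 × 9.81 / 1000 = 7.85781 kN/m³.
The centroid lies 1.6/2 = 0.8 m below the top edge, so the centroid depth is h_c = 3.84 + 0.8 = 4.64 m.
A = 4.29 × 1.6 = 6.864 m².
Resultant F = γ·h_c·A = 7.85781 × 4.64 × 6.864 = 250.263 kN.

F ≈ 250.3 kN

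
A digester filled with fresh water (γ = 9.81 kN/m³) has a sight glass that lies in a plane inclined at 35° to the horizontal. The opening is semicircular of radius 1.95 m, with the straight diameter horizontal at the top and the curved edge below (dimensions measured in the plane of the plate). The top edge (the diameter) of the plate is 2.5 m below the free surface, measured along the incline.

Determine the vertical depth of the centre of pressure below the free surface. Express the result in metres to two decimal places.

h_p = 1.95 m

γ = 9.81 kN/m³.
Let θ = 35° be the plate's angle to the horizontal; measure y along the incline from where the plane meets the free surface. Vertical depth h = y·sinθ with sinθ = 0.573576.
The centroid of a semicircle lies 4r/(3π) = 0.827606 m from the diameter, here below the top edge, so y_c = 2.5 + 0.827606 = 3.32761 m and h_c = 3.32761 × 0.573576 = 1.90864 m.
A = πr²/2 = π × 1.95²/2 = 5.97295 m².
Resultant F = γ·h_c·A = 9.81 × 1.90864 × 5.97295 = 111.836 kN.
I_c = (π/8 − 8/(9π))·r⁴ = 0.109757 × 1.95⁴ = 1.58698 m⁴.
Centre of pressure: y_p = y_c + I_c/(y_c·A) = 3.32761 + 1.58698/(3.32761 × 5.97295) = 3.32761 + 0.0798454 = 3.40746 m along the plane.
Vertically, h_p = y_p·sinθ = 3.40746 × 0.573576 = 1.95444 m.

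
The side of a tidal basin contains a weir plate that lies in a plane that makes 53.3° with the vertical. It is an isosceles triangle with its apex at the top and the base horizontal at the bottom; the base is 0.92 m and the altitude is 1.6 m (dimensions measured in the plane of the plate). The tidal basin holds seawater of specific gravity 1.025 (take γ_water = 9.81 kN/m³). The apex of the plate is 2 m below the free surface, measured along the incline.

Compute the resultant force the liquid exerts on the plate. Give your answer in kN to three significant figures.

γ = 1.025 × 9.81 = 10.05525 kN/m³.
The plate makes 53.3° with the vertical, i.e. θ = 90° − 53.3° = 36.7° to the horizontal. Measuring y along the incline from the free-surface line, vertical depth h = y·sinθ with sinθ = 0.597625.
With the apex up, the centroid sits 2h/3 = 2 × 1.6/3 = 1.06667 m below the apex, so y_c = 2 + 1.06667 = 3.06667 m and h_c = 3.06667 × 0.597625 = 1.83272 m.
A = ½ × 0.92 × 1.6 = 0.736 m².
Resultant F = γ·h_c·A = 10.05525 × 1.83272 × 0.736 = 13.5633 kN.

F ≈ 13.6 kN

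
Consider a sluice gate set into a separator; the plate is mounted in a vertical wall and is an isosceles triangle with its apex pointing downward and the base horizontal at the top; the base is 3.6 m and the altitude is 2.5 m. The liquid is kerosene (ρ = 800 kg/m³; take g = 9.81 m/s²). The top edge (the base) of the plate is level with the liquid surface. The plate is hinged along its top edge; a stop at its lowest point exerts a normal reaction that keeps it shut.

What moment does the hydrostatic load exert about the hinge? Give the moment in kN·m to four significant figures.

M ≈ 36.79 kN·m

γ = ρg = 800 × 9.81 / 1000 = 7.848 kN/m³.
With the apex down, the centroid sits h/3 = 2.5/3 = 0.833333 m below the base (the top edge), so the centroid depth is h_c = 0.833333 m.
A = ½ × 3.6 × 2.5 = 4.5 m².
Resultant F = γ·h_c·A = 7.848 × 0.833333 × 4.5 = 29.43 kN.
I_c = b·h³/36 = 3.6 × 2.5³/36 = 1.5625 m⁴.
Centre of pressure: y_p = y_c + I_c/(y_c·A) = 0.833333 + 1.5625/(0.833333 × 4.5) = 0.833333 + 0.416667 = 1.25 m along the plane.
The resultant acts 0.833333 + 0.416667 = 1.25 m (along the plate) below the hinge at the top edge, so the moment about the hinge is M = F × 1.25 = 29.43 × 1.25 = 36.7875 kN·m.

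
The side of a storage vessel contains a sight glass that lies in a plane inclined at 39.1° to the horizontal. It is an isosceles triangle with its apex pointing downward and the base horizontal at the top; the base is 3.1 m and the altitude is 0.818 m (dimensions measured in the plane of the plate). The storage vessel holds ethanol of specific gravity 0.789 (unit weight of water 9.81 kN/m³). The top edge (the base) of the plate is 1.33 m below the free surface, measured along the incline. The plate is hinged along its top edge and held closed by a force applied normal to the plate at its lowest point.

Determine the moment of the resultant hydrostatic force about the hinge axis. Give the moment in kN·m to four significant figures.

M ≈ 2.935 kN·m

γ = 0.789 × 9.81 = 7.74009 kN/m³.
Let θ = 39.1° be the plate's angle to the horizontal; measure y along the incline from where the plane meets the free surface. Vertical depth h = y·sinθ with sinθ = 0.630676.
With the apex down, the centroid sits h/3 = 0.818/3 = 0.272667 m below the base (the top edge), so y_c = 1.33 + 0.272667 = 1.60267 m and h_c = 1.60267 × 0.630676 = 1.01077 m.
A = ½ × 3.1 × 0.818 = 1.2679 m².
Resultant F = γ·h_c·A = 7.74009 × 1.01077 × 1.2679 = 9.91935 kN.
I_c = b·h³/36 = 3.1 × 0.818³/36 = 0.0471324 m⁴.
Centre of pressure: y_p = y_c + I_c/(y_c·A) = 1.60267 + 0.0471324/(1.60267 × 1.2679) = 1.60267 + 0.0231948 = 1.62586 m along the plane.
The resultant acts 0.272667 + 0.0231948 = 0.295862 m (along the plate) below the hinge at the top edge, so the moment about the hinge is M = F × 0.295862 = 9.91935 × 0.295862 = 2.93476 kN·m.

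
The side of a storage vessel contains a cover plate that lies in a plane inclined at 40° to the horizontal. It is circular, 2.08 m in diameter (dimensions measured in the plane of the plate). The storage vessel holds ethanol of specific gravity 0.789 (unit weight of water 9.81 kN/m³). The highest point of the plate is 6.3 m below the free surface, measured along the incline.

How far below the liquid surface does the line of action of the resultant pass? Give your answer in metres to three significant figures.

γ = 0.789 × 9.81 = 7.74009 kN/m³.
Let θ = 40° be the plate's angle to the horizontal; measure y along the incline from where the plane meets the free surface. Vertical depth h = y·sinθ with sinθ = 0.642788.
The centroid is at the centre, 1.04 m below the top of the plate, so y_c = 6.3 + 1.04 = 7.34 m and h_c = 7.34 × 0.642788 = 4.71806 m.
A = π(1.04)² = 3.39795 m².
Resultant F = γ·h_c·A = 7.74009 × 4.71806 × 3.39795 = 124.087 kN.
I_c = πr⁴/4 = π × 1.04⁴/4 = 0.918805 m⁴.
Centre of pressure: y_p = y_c + I_c/(y_c·A) = 7.34 + 0.918805/(7.34 × 3.39795) = 7.34 + 0.0368392 = 7.37684 m along the plane.
Vertically, h_p = y_p·sinθ = 7.37684 × 0.642788 = 4.74174 m.

h_p = 4.74 m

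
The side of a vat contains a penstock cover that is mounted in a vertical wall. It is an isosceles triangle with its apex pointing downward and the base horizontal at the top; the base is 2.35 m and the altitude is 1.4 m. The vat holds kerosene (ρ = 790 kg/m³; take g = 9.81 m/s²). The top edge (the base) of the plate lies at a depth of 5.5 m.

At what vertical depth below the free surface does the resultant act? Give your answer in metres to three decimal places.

h_p = 5.985 m

γ = ρg = 790 × 9.81 / 1000 = 7.7499 kN/m³.
With the apex down, the centroid sits h/3 = 1.4/3 = 0.466667 m below the base (the top edge), so the centroid depth is h_c = 5.5 + 0.466667 = 5.96667 m.
A = ½ × 2.35 × 1.4 = 1.645 m².
Resultant F = γ·h_c·A = 7.7499 × 5.96667 × 1.645 = 76.0666 kN.
I_c = b·h³/36 = 2.35 × 1.4³/36 = 0.179122 m⁴.
Centre of pressure: y_p = y_c + I_c/(y_c·A) = 5.96667 + 0.179122/(5.96667 × 1.645) = 5.96667 + 0.0182495 = 5.98492 m along the plane.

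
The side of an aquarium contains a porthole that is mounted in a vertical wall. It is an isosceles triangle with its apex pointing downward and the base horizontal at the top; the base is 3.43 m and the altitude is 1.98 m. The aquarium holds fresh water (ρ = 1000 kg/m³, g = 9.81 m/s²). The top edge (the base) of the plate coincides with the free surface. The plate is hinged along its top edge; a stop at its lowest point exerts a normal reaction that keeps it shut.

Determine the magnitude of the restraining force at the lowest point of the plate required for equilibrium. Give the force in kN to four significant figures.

γ = ρg = 1000 × 9.81 = 9810 N/m³ = 9.81 kN/m³.
With the apex down, the centroid sits h/3 = 1.98/3 = 0.66 m below the base (the top edge), so the centroid depth is h_c = 0.66 m.
A = ½ × 3.43 × 1.98 = 3.3957 m².
Resultant F = γ·h_c·A = 9.81 × 0.66 × 3.3957 = 21.9858 kN.
I_c = b·h³/36 = 3.43 × 1.98³/36 = 0.739583 m⁴.
Centre of pressure: y_p = y_c + I_c/(y_c·A) = 0.66 + 0.739583/(0.66 × 3.3957) = 0.66 + 0.33 = 0.99 m along the plane.
The resultant acts 0.66 + 0.33 = 0.99 m (along the plate) below the hinge at the top edge, so the moment about the hinge is M = F × 0.99 = 21.9858 × 0.99 = 21.7659 kN·m.
A normal force at the bottom, 1.98 m from the hinge, must supply this moment: P = 21.7659/1.98 = 10.9929 kN.

P ≈ 10.99 kN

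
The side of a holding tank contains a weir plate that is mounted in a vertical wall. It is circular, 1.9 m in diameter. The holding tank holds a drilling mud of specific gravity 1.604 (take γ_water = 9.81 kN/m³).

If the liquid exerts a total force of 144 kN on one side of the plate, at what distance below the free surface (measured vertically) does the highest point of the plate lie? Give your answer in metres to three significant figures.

d_top ≈ 2.28 m

γ = 1.604 × 9.81 = 15.73524 kN/m³.
A = π(0.95)² = 2.83529 m².
From F = γ·h_c·A, the centroid depth is h_c = 144/(15.73524 × 2.83529) = 3.22769 m.
The centroid is at the centre, 0.95 m below the top of the plate, so the highest point sits at h_top = 3.22769 − 0.95 = 2.27769 m below the surface.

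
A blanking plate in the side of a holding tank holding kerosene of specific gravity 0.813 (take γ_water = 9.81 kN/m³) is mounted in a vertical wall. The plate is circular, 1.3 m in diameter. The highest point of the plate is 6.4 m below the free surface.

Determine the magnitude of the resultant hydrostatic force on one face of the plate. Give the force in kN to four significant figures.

γ = 0.813 × 9.81 = 7.97553 kN/m³.
The centroid is at the centre, 0.65 m below the top of the plate, so the centroid depth is h_c = 6.4 + 0.65 = 7.05 m.
A = π(0.65)² = 1.32732 m².
Resultant F = γ·h_c·A = 7.97553 × 7.05 × 1.32732 = 74.6319 kN.

F ≈ 74.63 kN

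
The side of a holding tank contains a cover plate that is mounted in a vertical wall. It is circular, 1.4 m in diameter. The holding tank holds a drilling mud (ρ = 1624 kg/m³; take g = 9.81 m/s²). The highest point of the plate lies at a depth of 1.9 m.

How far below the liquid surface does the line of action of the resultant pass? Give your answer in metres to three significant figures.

h_p = 2.65 m

γ = ρg = 1624 × 9.81 / 1000 = 15.93144 kN/m³.
The centroid is at the centre, 0.7 m below the top of the plate, so the centroid depth is h_c = 1.9 + 0.7 = 2.6 m.
A = π(0.7)² = 1.53938 m².
Resultant F = γ·h_c·A = 15.93144 × 2.6 × 1.53938 = 63.7638 kN.
I_c = πr⁴/4 = π × 0.7⁴/4 = 0.188574 m⁴.
Centre of pressure: y_p = y_c + I_c/(y_c·A) = 2.6 + 0.188574/(2.6 × 1.53938) = 2.6 + 0.0471154 = 2.64712 m along the plane.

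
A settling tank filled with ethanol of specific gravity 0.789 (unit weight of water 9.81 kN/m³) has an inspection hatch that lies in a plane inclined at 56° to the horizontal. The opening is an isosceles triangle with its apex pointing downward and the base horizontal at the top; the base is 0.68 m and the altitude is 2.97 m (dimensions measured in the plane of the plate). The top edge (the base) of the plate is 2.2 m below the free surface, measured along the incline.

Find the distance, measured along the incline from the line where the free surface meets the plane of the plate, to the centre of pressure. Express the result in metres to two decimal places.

y_p = 3.34 m

γ = 0.789 × 9.81 = 7.74009 kN/m³.
Let θ = 56° be the plate's angle to the horizontal; measure y along the incline from where the plane meets the free surface. Vertical depth h = y·sinθ with sinθ = 0.829038.
With the apex down, the centroid sits h/3 = 2.97/3 = 0.99 m below the base (the top edge), so y_c = 2.2 + 0.99 = 3.19 m and h_c = 3.19 × 0.829038 = 2.64463 m.
A = ½ × 0.68 × 2.97 = 1.0098 m².
Resultant F = γ·h_c·A = 7.74009 × 2.64463 × 1.0098 = 20.6703 kN.
I_c = b·h³/36 = 0.68 × 2.97³/36 = 0.494852 m⁴.
Centre of pressure: y_p = y_c + I_c/(y_c·A) = 3.19 + 0.494852/(3.19 × 1.0098) = 3.19 + 0.153621 = 3.34362 m along the plane.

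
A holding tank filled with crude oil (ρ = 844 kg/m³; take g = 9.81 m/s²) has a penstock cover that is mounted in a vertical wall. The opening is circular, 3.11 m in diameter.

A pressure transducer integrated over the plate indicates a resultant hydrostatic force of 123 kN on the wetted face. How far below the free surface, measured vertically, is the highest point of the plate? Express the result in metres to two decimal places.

γ = ρg = 844 × 9.81 / 1000 = 8.27964 kN/m³.
A = π(1.555)² = 7.59645 m².
From F = γ·h_c·A, the centroid depth is h_c = 123/(8.27964 × 7.59645) = 1.95561 m.
The centroid is at the centre, 1.555 m below the top of the plate, so the highest point sits at h_top = 1.95561 − 1.555 = 0.40061 m below the surface.

d_top ≈ 0.40 m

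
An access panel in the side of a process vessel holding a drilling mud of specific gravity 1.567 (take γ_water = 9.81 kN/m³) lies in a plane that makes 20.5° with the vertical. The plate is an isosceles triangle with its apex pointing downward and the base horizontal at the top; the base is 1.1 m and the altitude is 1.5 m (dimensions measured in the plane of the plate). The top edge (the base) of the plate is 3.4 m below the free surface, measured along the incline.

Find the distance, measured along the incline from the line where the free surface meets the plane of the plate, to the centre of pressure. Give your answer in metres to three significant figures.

y_p = 3.93 m

γ = 1.567 × 9.81 = 15.37227 kN/m³.
The plate makes 20.5° with the vertical, i.e. θ = 90° − 20.5° = 69.5° to the horizontal. Measuring y along the incline from the free-surface line, vertical depth h = y·sinθ with sinθ = 0.936672.
With the apex down, the centroid sits h/3 = 1.5/3 = 0.5 m below the base (the top edge), so y_c = 3.4 + 0.5 = 3.9 m and h_c = 3.9 × 0.936672 = 3.65302 m.
A = ½ × 1.1 × 1.5 = 0.825 m².
Resultant F = γ·h_c·A = 15.37227 × 3.65302 × 0.825 = 46.328 kN.
I_c = b·h³/36 = 1.1 × 1.5³/36 = 0.103125 m⁴.
Centre of pressure: y_p = y_c + I_c/(y_c·A) = 3.9 + 0.103125/(3.9 × 0.825) = 3.9 + 0.0320513 = 3.93205 m along the plane.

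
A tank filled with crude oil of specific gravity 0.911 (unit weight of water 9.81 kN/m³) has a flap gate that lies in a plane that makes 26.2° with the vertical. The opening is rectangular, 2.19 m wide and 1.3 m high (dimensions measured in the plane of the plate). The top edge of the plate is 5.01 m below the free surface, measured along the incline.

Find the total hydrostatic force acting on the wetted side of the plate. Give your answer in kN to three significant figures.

γ = 0.911 × 9.81 = 8.93691 kN/m³.
The plate makes 26.2° with the vertical, i.e. θ = 90° − 26.2° = 63.8° to the horizontal. Measuring y along the incline from the free-surface line, vertical depth h = y·sinθ with sinθ = 0.897258.
The centroid lies 1.3/2 = 0.65 m below the top edge, so y_c = 5.01 + 0.65 = 5.66 m and h_c = 5.66 × 0.897258 = 5.07848 m.
A = 2.19 × 1.3 = 2.847 m².
Resultant F = γ·h_c·A = 8.93691 × 5.07848 × 2.847 = 129.214 kN.

F ≈ 129 kN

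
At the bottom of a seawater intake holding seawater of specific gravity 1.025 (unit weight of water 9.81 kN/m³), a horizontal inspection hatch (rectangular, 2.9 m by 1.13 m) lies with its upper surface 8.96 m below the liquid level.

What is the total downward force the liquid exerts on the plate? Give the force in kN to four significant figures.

γ = 1.025 × 9.81 = 10.05525 kN/m³.
The plate is horizontal, so pressure is uniform at p = γ·h = 10.05525 × 8.96 = 90.095 kN/m².
A = 2.9 × 1.13 = 3.277 m².
F = p·A = 90.095 × 3.277 = 295.241 kN.

F ≈ 295.2 kN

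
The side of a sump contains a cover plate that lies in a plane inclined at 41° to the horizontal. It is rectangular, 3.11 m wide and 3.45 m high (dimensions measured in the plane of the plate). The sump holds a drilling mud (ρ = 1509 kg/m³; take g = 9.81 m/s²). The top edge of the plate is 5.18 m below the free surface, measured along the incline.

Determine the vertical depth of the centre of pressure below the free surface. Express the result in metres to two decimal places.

γ = ρg = 1509 × 9.81 / 1000 = 14.80329 kN/m³.
Let θ = 41° be the plate's angle to the horizontal; measure y along the incline from where the plane meets the free surface. Vertical depth h = y·sinθ with sinθ = 0.656059.
The centroid lies 3.45/2 = 1.725 m below the top edge, so y_c = 5.18 + 1.725 = 6.905 m and h_c = 6.905 × 0.656059 = 4.53009 m.
A = 3.11 × 3.45 = 10.7295 m².
Resultant F = γ·h_c·A = 14.80329 × 4.53009 × 10.7295 = 719.523 kN.
I_c = b·h³/12 = 3.11 × 3.45³/12 = 10.6423 m⁴.
Centre of pressure: y_p = y_c + I_c/(y_c·A) = 6.905 + 10.6423/(6.905 × 10.7295) = 6.905 + 0.143646 = 7.04865 m along the plane.
Vertically, h_p = y_p·sinθ = 7.04865 × 0.656059 = 4.62433 m.

h_p = 4.62 m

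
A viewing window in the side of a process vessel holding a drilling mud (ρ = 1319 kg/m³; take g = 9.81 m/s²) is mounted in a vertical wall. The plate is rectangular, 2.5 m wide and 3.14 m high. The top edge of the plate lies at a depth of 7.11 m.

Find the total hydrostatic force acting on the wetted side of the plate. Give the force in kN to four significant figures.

F ≈ 881.7 kN

γ = ρg = 1319 × 9.81 / 1000 = 12.93939 kN/m³.
The centroid lies 3.14/2 = 1.57 m below the top edge, so the centroid depth is h_c = 7.11 + 1.57 = 8.68 m.
A = 2.5 × 3.14 = 7.85 m².
Resultant F = γ·h_c·A = 12.93939 × 8.68 × 7.85 = 881.664 kN.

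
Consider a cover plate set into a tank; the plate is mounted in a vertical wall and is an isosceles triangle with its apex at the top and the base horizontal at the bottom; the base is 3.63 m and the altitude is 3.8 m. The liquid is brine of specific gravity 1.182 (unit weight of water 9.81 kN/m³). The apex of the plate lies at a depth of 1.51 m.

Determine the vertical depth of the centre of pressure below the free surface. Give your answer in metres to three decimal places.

γ = 1.182 × 9.81 = 11.59542 kN/m³.
With the apex up, the centroid sits 2h/3 = 2 × 3.8/3 = 2.53333 m below the apex, so the centroid depth is h_c = 1.51 + 2.53333 = 4.04333 m.
A = ½ × 3.63 × 3.8 = 6.897 m².
Resultant F = γ·h_c·A = 11.59542 × 4.04333 × 6.897 = 323.36 kN.
I_c = b·h³/36 = 3.63 × 3.8³/36 = 5.53293 m⁴.
Centre of pressure: y_p = y_c + I_c/(y_c·A) = 4.04333 + 5.53293/(4.04333 × 6.897) = 4.04333 + 0.198406 = 4.24174 m along the plane.

h_p = 4.242 m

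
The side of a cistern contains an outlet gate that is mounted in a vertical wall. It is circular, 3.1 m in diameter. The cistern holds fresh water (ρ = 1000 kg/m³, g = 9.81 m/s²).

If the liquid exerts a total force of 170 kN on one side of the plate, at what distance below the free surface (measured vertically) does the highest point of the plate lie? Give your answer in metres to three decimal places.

d_top ≈ 0.746 m

γ = ρg = 1000 × 9.81 = 9810 N/m³ = 9.81 kN/m³.
A = π(1.55)² = 7.54768 m².
From F = γ·h_c·A, the centroid depth is h_c = 170/(9.81 × 7.54768) = 2.29597 m.
The centroid is at the centre, 1.55 m below the top of the plate, so the highest point sits at h_top = 2.29597 − 1.55 = 0.74597 m below the surface.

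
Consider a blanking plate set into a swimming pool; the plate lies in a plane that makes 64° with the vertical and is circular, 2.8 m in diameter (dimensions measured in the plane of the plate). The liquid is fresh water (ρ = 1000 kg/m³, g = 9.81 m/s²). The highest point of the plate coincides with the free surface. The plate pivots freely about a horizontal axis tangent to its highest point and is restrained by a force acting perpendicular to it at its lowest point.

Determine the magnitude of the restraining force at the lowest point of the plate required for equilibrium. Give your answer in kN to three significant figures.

P ≈ 23.2 kN

γ = ρg = 1000 × 9.81 = 9810 N/m³ = 9.81 kN/m³.
The plate makes 64° with the vertical, i.e. θ = 90° − 64° = 26° to the horizontal. Measuring y along the incline from the free-surface line, vertical depth h = y·sinθ with sinθ = 0.438371.
The centroid is at the centre, 1.4 m below the top of the plate, so y_c = 1.4 m and h_c = 1.4 × 0.438371 = 0.613719 m.
A = π(1.4)² = 6.15752 m².
Resultant F = γ·h_c·A = 9.81 × 0.613719 × 6.15752 = 37.0719 kN.
I_c = πr⁴/4 = π × 1.4⁴/4 = 3.01719 m⁴.
Centre of pressure: y_p = y_c + I_c/(y_c·A) = 1.4 + 3.01719/(1.4 × 6.15752) = 1.4 + 0.350001 = 1.75 m along the plane.
The resultant acts 1.4 + 0.350001 = 1.75 m (along the plate) below the hinge at the top edge, so the moment about the hinge is M = F × 1.75 = 37.0719 × 1.75 = 64.8758 kN·m.
A normal force at the bottom, 2.8 m from the hinge, must supply this moment: P = 64.8758/2.8 = 23.1699 kN.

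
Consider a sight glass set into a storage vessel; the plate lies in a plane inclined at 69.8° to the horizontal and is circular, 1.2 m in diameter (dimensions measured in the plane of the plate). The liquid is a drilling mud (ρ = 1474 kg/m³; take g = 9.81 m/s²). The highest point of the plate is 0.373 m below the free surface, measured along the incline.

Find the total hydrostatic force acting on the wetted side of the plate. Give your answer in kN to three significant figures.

γ = ρg = 1474 × 9.81 / 1000 = 14.45994 kN/m³.
Let θ = 69.8° be the plate's angle to the horizontal; measure y along the incline from where the plane meets the free surface. Vertical depth h = y·sinθ with sinθ = 0.938493.
The centroid is at the centre, 0.6 m below the top of the plate, so y_c = 0.373 + 0.6 = 0.973 m and h_c = 0.973 × 0.938493 = 0.913154 m.
A = π(0.6)² = 1.13097 m².
Resultant F = γ·h_c·A = 14.45994 × 0.913154 × 1.13097 = 14.9335 kN.

F ≈ 14.9 kN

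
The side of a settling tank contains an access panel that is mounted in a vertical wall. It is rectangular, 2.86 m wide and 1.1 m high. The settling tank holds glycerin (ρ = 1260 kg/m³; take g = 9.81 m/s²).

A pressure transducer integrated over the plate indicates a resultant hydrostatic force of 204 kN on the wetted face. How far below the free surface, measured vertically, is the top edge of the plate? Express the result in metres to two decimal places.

γ = ρg = 1260 × 9.81 / 1000 = 12.3606 kN/m³.
A = 2.86 × 1.1 = 3.146 m².
From F = γ·h_c·A, the centroid depth is h_c = 204/(12.3606 × 3.146) = 5.24604 m.
The centroid lies 1.1/2 = 0.55 m below the top edge, so the top edge sits at h_top = 5.24604 − 0.55 = 4.69604 m below the surface.

d_top ≈ 4.70 m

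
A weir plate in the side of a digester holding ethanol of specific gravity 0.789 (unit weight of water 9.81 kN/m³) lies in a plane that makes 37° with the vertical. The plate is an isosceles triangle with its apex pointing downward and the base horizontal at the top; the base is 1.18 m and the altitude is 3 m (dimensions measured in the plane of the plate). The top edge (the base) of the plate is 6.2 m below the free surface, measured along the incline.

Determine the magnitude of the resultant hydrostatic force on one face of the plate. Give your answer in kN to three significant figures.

γ = 0.789 × 9.81 = 7.74009 kN/m³.
The plate makes 37° with the vertical, i.e. θ = 90° − 37° = 53° to the horizontal. Measuring y along the incline from the free-surface line, vertical depth h = y·sinθ with sinθ = 0.798636.
With the apex down, the centroid sits h/3 = 3/3 = 1 m below the base (the top edge), so y_c = 6.2 + 1 = 7.2 m and h_c = 7.2 × 0.798636 = 5.75018 m.
A = ½ × 1.18 × 3 = 1.77 m².
Resultant F = γ·h_c·A = 7.74009 × 5.75018 × 1.77 = 78.7772 kN.

F ≈ 78.8 kN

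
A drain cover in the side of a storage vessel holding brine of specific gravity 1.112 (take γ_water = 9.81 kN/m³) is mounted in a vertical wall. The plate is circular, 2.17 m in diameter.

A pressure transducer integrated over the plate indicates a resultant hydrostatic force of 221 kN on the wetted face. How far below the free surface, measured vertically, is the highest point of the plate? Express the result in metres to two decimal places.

γ = 1.112 × 9.81 = 10.90872 kN/m³.
A = π(1.085)² = 3.69836 m².
From F = γ·h_c·A, the centroid depth is h_c = 221/(10.90872 × 3.69836) = 5.47784 m.
The centroid is at the centre, 1.085 m below the top of the plate, so the highest point sits at h_top = 5.47784 − 1.085 = 4.39284 m below the surface.

d_top ≈ 4.39 m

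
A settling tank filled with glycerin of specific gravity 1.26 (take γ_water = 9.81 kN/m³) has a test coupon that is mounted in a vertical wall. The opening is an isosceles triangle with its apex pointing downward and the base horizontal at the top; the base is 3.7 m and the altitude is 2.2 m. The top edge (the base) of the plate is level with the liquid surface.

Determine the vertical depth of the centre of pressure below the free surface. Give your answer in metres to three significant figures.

γ = 1.26 × 9.81 = 12.3606 kN/m³.
With the apex down, the centroid sits h/3 = 2.2/3 = 0.733333 m below the base (the top edge), so the centroid depth is h_c = 0.733333 m.
A = ½ × 3.7 × 2.2 = 4.07 m².
Resultant F = γ·h_c·A = 12.3606 × 0.733333 × 4.07 = 36.8923 kN.
I_c = b·h³/36 = 3.7 × 2.2³/36 = 1.09438 m⁴.
Centre of pressure: y_p = y_c + I_c/(y_c·A) = 0.733333 + 1.09438/(0.733333 × 4.07) = 0.733333 + 0.366668 = 1.1 m along the plane.

h_p = 1.10 m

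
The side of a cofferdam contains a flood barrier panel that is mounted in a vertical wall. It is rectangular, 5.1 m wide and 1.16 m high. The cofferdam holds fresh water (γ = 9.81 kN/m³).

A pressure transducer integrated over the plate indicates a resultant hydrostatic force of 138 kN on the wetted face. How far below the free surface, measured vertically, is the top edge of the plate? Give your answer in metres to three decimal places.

γ = 9.81 kN/m³.
A = 5.1 × 1.16 = 5.916 m².
From F = γ·h_c·A, the centroid depth is h_c = 138/(9.81 × 5.916) = 2.37784 m.
The centroid lies 1.16/2 = 0.58 m below the top edge, so the top edge sits at h_top = 2.37784 − 0.58 = 1.79784 m below the surface.

d_top ≈ 1.798 m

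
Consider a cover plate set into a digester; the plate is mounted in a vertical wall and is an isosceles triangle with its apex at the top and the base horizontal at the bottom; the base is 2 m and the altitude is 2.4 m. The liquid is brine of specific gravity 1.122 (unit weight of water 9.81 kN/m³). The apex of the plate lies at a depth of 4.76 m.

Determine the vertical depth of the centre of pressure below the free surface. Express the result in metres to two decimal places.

h_p = 6.41 m

γ = 1.122 × 9.81 = 11.00682 kN/m³.
With the apex up, the centroid sits 2h/3 = 2 × 2.4/3 = 1.6 m below the apex, so the centroid depth is h_c = 4.76 + 1.6 = 6.36 m.
A = ½ × 2 × 2.4 = 2.4 m².
Resultant F = γ·h_c·A = 11.00682 × 6.36 × 2.4 = 168.008 kN.
I_c = b·h³/36 = 2 × 2.4³/36 = 0.768 m⁴.
Centre of pressure: y_p = y_c + I_c/(y_c·A) = 6.36 + 0.768/(6.36 × 2.4) = 6.36 + 0.0503145 = 6.41031 m along the plane.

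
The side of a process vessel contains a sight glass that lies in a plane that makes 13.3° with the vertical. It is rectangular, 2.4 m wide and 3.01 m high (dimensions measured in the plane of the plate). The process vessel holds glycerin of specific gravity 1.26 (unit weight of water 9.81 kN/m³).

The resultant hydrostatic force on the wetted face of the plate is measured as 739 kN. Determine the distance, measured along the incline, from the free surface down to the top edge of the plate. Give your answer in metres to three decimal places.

y_top ≈ 6.999 m

γ = 1.26 × 9.81 = 12.3606 kN/m³.
A = 2.4 × 3.01 = 7.224 m².
From F = γ·h_c·A, the centroid depth is h_c = 739/(12.3606 × 7.224) = 8.27613 m.
The plate makes 13.3° with the vertical, i.e. θ = 90° − 13.3° = 76.7° to the horizontal. Measuring y along the incline from the free-surface line, vertical depth h = y·sinθ with sinθ = 0.973179.
Along the incline, y_c = h_c/sinθ = 8.27613/0.973179 = 8.50422 m.
The centroid lies 3.01/2 = 1.505 m below the top edge, so the top edge sits at y_top = 8.50422 − 1.505 = 6.99922 m along the incline.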